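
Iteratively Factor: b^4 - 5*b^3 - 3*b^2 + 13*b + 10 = (b + 1)*(b^3 - 6*b^2 + 3*b + 10) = (b - 2)*(b + 1)*(b^2 - 4*b - 5) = (b - 2)*(b + 1)^2*(b - 5)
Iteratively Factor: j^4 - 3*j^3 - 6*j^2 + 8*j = (j - 1)*(j^3 - 2*j^2 - 8*j) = (j - 1)*(j + 2)*(j^2 - 4*j) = j*(j - 1)*(j + 2)*(j - 4)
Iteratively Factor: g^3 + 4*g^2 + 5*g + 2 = (g + 2)*(g^2 + 2*g + 1) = (g + 1)*(g + 2)*(g + 1)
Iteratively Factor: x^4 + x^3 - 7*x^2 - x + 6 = (x + 1)*(x^3 - 7*x + 6) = (x - 2)*(x + 1)*(x^2 + 2*x - 3) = (x - 2)*(x + 1)*(x + 3)*(x - 1)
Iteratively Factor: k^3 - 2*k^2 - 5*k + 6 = (k + 2)*(k^2 - 4*k + 3) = (k - 1)*(k + 2)*(k - 3)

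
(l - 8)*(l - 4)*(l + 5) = l^3 - 7*l^2 - 28*l + 160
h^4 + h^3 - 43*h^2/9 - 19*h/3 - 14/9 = (h - 7/3)*(h + 1/3)*(h + 1)*(h + 2)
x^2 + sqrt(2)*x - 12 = (x - 2*sqrt(2))*(x + 3*sqrt(2))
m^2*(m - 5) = m^3 - 5*m^2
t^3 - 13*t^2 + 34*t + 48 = (t - 8)*(t - 6)*(t + 1)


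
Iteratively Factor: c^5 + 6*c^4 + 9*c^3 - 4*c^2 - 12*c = (c - 1)*(c^4 + 7*c^3 + 16*c^2 + 12*c) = (c - 1)*(c + 2)*(c^3 + 5*c^2 + 6*c) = (c - 1)*(c + 2)*(c + 3)*(c^2 + 2*c) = c*(c - 1)*(c + 2)*(c + 3)*(c + 2)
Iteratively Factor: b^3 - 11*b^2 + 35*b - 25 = (b - 1)*(b^2 - 10*b + 25) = (b - 5)*(b - 1)*(b - 5)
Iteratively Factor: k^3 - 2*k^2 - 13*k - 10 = (k + 2)*(k^2 - 4*k - 5) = (k + 1)*(k + 2)*(k - 5)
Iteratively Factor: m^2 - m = (m - 1)*(m)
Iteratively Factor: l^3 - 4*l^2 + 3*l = (l - 3)*(l^2 - l) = (l - 3)*(l - 1)*(l)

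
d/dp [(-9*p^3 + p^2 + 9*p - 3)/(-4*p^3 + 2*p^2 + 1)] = (-14*p^4 + 72*p^3 - 81*p^2 + 14*p + 9)/(16*p^6 - 16*p^5 + 4*p^4 - 8*p^3 + 4*p^2 + 1)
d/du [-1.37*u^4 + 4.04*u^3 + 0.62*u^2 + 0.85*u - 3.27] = -5.48*u^3 + 12.12*u^2 + 1.24*u + 0.85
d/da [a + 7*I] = 1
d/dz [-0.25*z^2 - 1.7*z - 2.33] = -0.5*z - 1.7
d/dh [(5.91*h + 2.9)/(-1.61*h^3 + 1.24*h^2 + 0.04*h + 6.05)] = (19.0302*h^3 + 6.6786*h^2 - 7.192*h + 35.6395)/(2.5921*h^6 - 3.9928*h^5 + 1.4088*h^4 - 19.3818*h^3 + 15.0056*h^2 + 0.484*h + 36.6025)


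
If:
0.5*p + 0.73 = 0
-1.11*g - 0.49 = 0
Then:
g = -0.44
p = -1.46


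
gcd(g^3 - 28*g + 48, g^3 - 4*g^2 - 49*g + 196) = g - 4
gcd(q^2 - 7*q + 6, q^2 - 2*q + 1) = q - 1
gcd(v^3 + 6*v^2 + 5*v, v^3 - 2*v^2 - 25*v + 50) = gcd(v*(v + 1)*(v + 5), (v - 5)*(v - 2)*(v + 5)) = v + 5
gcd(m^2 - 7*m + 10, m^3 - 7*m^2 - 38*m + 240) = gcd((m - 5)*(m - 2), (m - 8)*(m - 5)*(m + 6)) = m - 5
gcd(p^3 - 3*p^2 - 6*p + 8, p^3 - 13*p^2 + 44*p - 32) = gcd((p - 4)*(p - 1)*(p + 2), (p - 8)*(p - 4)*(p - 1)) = p^2 - 5*p + 4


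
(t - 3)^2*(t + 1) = t^3 - 5*t^2 + 3*t + 9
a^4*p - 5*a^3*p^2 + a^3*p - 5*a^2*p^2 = a^2*(a - 5*p)*(a*p + p)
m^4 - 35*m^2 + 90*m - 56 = (m - 4)*(m - 2)*(m - 1)*(m + 7)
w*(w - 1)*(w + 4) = w^3 + 3*w^2 - 4*w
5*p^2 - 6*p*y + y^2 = (-5*p + y)*(-p + y)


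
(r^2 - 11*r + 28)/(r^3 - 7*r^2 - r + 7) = (r - 4)/(r^2 - 1)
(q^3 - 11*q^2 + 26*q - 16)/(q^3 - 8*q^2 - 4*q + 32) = (q - 1)/(q + 2)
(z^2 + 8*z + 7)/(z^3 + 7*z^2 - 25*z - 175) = (z + 1)/(z^2 - 25)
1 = 1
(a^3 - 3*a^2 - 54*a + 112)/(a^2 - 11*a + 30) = (a^3 - 3*a^2 - 54*a + 112)/(a^2 - 11*a + 30)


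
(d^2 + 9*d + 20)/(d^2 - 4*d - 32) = (d + 5)/(d - 8)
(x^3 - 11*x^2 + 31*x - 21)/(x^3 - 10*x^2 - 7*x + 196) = (x^2 - 4*x + 3)/(x^2 - 3*x - 28)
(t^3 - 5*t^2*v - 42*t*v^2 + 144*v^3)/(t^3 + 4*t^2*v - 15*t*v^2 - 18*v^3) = (t - 8*v)/(t + v)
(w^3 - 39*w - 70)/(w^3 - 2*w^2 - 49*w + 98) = (w^2 + 7*w + 10)/(w^2 + 5*w - 14)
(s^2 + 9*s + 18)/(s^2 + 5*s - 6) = (s + 3)/(s - 1)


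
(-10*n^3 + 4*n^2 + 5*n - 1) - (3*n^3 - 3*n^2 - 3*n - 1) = -13*n^3 + 7*n^2 + 8*n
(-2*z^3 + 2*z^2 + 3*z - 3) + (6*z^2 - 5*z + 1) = -2*z^3 + 8*z^2 - 2*z - 2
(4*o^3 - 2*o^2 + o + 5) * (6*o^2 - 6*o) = 24*o^5 - 36*o^4 + 18*o^3 + 24*o^2 - 30*o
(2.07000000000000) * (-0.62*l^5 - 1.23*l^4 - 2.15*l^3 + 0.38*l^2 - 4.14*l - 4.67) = -1.2834*l^5 - 2.5461*l^4 - 4.4505*l^3 + 0.7866*l^2 - 8.5698*l - 9.6669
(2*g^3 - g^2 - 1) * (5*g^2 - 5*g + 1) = 10*g^5 - 15*g^4 + 7*g^3 - 6*g^2 + 5*g - 1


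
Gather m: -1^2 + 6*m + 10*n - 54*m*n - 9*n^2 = m*(6 - 54*n) - 9*n^2 + 10*n - 1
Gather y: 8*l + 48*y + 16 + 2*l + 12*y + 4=10*l + 60*y + 20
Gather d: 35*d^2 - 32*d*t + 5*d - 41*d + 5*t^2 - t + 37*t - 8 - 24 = 35*d^2 + d*(-32*t - 36) + 5*t^2 + 36*t - 32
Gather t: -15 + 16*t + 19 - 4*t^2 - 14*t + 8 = -4*t^2 + 2*t + 12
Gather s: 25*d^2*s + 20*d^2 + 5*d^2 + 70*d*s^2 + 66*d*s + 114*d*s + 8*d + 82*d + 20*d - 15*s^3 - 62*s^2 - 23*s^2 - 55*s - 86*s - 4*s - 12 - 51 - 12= 25*d^2 + 110*d - 15*s^3 + s^2*(70*d - 85) + s*(25*d^2 + 180*d - 145) - 75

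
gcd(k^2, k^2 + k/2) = k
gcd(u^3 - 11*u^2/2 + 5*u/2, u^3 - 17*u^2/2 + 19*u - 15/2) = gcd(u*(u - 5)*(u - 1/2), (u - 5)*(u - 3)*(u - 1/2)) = u^2 - 11*u/2 + 5/2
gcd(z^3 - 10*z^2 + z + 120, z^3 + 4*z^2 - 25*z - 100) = z - 5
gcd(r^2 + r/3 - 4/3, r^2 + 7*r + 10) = 1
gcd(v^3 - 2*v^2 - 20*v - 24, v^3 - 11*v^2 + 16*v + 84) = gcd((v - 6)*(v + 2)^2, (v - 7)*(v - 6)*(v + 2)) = v^2 - 4*v - 12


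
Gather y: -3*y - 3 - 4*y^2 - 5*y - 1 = -4*y^2 - 8*y - 4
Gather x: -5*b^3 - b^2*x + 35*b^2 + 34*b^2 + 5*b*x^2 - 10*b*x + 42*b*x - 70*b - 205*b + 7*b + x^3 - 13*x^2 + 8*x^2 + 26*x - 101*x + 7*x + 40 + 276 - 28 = -5*b^3 + 69*b^2 - 268*b + x^3 + x^2*(5*b - 5) + x*(-b^2 + 32*b - 68) + 288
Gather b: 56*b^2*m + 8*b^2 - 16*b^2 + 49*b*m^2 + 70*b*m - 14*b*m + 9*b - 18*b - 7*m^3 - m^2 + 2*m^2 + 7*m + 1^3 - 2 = b^2*(56*m - 8) + b*(49*m^2 + 56*m - 9) - 7*m^3 + m^2 + 7*m - 1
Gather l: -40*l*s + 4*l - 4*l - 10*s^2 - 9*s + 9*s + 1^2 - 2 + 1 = -40*l*s - 10*s^2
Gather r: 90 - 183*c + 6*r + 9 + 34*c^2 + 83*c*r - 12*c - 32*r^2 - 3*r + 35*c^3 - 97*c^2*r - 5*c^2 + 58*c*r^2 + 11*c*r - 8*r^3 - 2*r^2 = 35*c^3 + 29*c^2 - 195*c - 8*r^3 + r^2*(58*c - 34) + r*(-97*c^2 + 94*c + 3) + 99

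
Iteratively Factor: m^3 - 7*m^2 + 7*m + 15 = (m + 1)*(m^2 - 8*m + 15) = (m - 5)*(m + 1)*(m - 3)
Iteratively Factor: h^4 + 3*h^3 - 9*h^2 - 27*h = (h)*(h^3 + 3*h^2 - 9*h - 27) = h*(h + 3)*(h^2 - 9) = h*(h + 3)^2*(h - 3)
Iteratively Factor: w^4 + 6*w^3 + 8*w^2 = (w + 2)*(w^3 + 4*w^2) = w*(w + 2)*(w^2 + 4*w) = w*(w + 2)*(w + 4)*(w)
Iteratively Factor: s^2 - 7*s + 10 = (s - 2)*(s - 5)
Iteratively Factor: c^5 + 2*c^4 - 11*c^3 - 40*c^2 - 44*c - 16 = (c + 1)*(c^4 + c^3 - 12*c^2 - 28*c - 16) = (c + 1)^2*(c^3 - 12*c - 16) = (c + 1)^2*(c + 2)*(c^2 - 2*c - 8) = (c + 1)^2*(c + 2)^2*(c - 4)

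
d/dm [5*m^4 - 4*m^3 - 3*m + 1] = 20*m^3 - 12*m^2 - 3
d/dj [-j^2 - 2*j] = -2*j - 2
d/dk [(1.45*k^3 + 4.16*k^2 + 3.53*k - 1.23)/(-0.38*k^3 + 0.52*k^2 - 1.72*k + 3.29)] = (2.22044604925031e-16*k^5 + 2.3348*k^4 - 2.3052*k^3 + 3.9185*k^2 + 28.652*k + 9.4981)/(0.1444*k^6 - 0.3952*k^5 + 1.5776*k^4 - 4.2892*k^3 + 6.38*k^2 - 11.3176*k + 10.8241)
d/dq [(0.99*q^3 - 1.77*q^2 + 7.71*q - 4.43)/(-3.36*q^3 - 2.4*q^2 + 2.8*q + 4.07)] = (1.77635683940025e-15*q^5 - 8.3232*q^4 + 57.3552*q^3 - 19.0185*q^2 - 35.6718*q + 43.7837)/(11.2896*q^6 + 16.128*q^5 - 13.056*q^4 - 40.7904*q^3 - 11.696*q^2 + 22.792*q + 16.5649)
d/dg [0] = 0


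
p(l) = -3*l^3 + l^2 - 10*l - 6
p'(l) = -9*l^2 + 2*l - 10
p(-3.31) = 146.85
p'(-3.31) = -115.22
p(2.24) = -57.10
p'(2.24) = -50.68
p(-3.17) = 131.31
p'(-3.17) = -106.78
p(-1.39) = 17.89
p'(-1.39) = -30.17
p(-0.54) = 0.16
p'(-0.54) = -13.70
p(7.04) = -1073.58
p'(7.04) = -441.97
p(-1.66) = 27.08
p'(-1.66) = -38.12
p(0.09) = -6.89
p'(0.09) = -9.89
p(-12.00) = 5442.00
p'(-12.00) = -1330.00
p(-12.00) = 5442.00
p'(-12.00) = -1330.00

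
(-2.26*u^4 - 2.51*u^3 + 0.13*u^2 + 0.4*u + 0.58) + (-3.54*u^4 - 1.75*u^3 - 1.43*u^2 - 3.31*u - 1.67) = -5.8*u^4 - 4.26*u^3 - 1.3*u^2 - 2.91*u - 1.09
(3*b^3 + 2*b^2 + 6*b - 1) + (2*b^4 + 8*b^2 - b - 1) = 2*b^4 + 3*b^3 + 10*b^2 + 5*b - 2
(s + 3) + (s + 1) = 2*s + 4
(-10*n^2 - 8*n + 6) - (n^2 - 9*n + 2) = -11*n^2 + n + 4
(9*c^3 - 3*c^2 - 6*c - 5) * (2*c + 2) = 18*c^4 + 12*c^3 - 18*c^2 - 22*c - 10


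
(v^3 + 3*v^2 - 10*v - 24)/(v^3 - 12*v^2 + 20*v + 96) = (v^2 + v - 12)/(v^2 - 14*v + 48)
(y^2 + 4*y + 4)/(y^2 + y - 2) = (y + 2)/(y - 1)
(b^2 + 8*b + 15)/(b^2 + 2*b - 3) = (b + 5)/(b - 1)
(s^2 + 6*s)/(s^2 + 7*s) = (s + 6)/(s + 7)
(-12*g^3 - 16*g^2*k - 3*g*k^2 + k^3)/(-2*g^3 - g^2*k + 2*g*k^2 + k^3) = (6*g - k)/(g - k)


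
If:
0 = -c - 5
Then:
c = -5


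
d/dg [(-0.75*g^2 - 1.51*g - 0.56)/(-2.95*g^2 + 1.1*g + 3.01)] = (-5.2795*g^2 - 7.819*g - 3.9291)/(8.7025*g^4 - 6.49*g^3 - 16.549*g^2 + 6.622*g + 9.0601)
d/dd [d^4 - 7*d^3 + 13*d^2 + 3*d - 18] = 4*d^3 - 21*d^2 + 26*d + 3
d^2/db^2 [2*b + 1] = 0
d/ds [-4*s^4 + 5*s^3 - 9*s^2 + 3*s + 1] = -16*s^3 + 15*s^2 - 18*s + 3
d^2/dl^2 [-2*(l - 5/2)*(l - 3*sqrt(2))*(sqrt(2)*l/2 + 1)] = -6*sqrt(2)*l + 5*sqrt(2) + 8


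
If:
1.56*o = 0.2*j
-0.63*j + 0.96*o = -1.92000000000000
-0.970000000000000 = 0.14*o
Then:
No Solution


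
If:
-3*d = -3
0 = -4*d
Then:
No Solution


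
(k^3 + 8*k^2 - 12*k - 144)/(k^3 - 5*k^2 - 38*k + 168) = (k + 6)/(k - 7)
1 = 1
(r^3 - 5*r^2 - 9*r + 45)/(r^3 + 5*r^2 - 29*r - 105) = (r - 3)/(r + 7)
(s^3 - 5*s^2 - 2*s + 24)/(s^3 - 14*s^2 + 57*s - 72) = (s^2 - 2*s - 8)/(s^2 - 11*s + 24)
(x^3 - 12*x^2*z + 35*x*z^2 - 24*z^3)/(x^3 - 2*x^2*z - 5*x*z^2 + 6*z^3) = (x - 8*z)/(x + 2*z)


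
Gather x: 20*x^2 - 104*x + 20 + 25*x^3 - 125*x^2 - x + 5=25*x^3 - 105*x^2 - 105*x + 25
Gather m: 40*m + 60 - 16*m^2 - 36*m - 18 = -16*m^2 + 4*m + 42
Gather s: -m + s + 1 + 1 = -m + s + 2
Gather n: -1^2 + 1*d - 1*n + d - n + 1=2*d - 2*n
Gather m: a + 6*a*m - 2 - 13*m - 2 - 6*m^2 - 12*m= a - 6*m^2 + m*(6*a - 25) - 4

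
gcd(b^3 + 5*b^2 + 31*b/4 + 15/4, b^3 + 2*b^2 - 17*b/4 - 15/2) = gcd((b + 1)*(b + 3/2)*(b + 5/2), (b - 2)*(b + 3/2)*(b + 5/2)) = b^2 + 4*b + 15/4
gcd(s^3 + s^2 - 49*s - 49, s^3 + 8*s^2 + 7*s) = s^2 + 8*s + 7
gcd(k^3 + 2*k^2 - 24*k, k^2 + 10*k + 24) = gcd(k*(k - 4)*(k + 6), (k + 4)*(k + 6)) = k + 6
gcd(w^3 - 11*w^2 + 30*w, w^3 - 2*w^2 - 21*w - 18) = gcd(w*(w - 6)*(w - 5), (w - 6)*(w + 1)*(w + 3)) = w - 6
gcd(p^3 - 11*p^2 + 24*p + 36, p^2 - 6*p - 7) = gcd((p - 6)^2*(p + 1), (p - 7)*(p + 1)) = p + 1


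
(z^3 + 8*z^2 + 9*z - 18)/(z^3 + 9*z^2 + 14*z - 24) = (z + 3)/(z + 4)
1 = 1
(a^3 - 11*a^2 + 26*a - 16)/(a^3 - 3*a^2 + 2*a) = (a - 8)/a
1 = 1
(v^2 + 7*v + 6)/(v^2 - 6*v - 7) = (v + 6)/(v - 7)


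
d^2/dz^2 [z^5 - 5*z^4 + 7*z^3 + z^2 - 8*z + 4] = 20*z^3 - 60*z^2 + 42*z + 2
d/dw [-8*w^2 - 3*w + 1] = -16*w - 3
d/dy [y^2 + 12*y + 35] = 2*y + 12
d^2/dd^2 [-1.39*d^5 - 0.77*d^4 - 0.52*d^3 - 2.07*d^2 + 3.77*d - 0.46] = -27.8*d^3 - 9.24*d^2 - 3.12*d - 4.14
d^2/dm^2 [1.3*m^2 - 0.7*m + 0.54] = 2.60000000000000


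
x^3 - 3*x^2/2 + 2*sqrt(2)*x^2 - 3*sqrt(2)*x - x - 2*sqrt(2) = (x - 2)*(x + 1/2)*(x + 2*sqrt(2))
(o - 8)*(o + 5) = o^2 - 3*o - 40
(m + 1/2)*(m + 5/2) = m^2 + 3*m + 5/4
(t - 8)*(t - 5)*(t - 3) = t^3 - 16*t^2 + 79*t - 120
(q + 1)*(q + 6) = q^2 + 7*q + 6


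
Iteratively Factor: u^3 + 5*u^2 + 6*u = (u)*(u^2 + 5*u + 6) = u*(u + 2)*(u + 3)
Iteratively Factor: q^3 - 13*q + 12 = (q + 4)*(q^2 - 4*q + 3) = (q - 3)*(q + 4)*(q - 1)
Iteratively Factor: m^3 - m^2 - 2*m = (m - 2)*(m^2 + m) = (m - 2)*(m + 1)*(m)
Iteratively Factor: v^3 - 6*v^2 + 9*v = (v)*(v^2 - 6*v + 9) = v*(v - 3)*(v - 3)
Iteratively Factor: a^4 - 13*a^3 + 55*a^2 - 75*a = (a)*(a^3 - 13*a^2 + 55*a - 75) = a*(a - 5)*(a^2 - 8*a + 15) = a*(a - 5)^2*(a - 3)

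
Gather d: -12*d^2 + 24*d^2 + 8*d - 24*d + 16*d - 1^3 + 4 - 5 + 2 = 12*d^2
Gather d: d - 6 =d - 6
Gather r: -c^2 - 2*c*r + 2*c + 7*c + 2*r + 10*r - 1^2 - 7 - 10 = -c^2 + 9*c + r*(12 - 2*c) - 18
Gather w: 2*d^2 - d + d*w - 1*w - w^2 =2*d^2 - d - w^2 + w*(d - 1)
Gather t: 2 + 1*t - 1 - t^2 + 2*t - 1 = -t^2 + 3*t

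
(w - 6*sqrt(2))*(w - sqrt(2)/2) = w^2 - 13*sqrt(2)*w/2 + 6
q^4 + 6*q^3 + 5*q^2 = q^2*(q + 1)*(q + 5)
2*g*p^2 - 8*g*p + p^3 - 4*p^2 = p*(2*g + p)*(p - 4)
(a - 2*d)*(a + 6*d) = a^2 + 4*a*d - 12*d^2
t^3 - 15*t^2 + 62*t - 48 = (t - 8)*(t - 6)*(t - 1)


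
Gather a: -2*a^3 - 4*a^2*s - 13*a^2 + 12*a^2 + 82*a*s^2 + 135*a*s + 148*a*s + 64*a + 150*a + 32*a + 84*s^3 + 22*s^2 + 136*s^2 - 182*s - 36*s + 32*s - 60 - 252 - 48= -2*a^3 + a^2*(-4*s - 1) + a*(82*s^2 + 283*s + 246) + 84*s^3 + 158*s^2 - 186*s - 360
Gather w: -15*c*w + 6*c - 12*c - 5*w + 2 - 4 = -6*c + w*(-15*c - 5) - 2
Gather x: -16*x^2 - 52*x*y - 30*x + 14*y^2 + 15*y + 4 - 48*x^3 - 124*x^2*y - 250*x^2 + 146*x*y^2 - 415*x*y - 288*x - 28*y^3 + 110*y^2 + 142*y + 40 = -48*x^3 + x^2*(-124*y - 266) + x*(146*y^2 - 467*y - 318) - 28*y^3 + 124*y^2 + 157*y + 44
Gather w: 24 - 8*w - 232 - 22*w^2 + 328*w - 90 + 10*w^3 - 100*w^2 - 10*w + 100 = 10*w^3 - 122*w^2 + 310*w - 198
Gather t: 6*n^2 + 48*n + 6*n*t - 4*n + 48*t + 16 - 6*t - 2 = 6*n^2 + 44*n + t*(6*n + 42) + 14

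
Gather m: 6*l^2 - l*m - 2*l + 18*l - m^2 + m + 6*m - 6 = 6*l^2 + 16*l - m^2 + m*(7 - l) - 6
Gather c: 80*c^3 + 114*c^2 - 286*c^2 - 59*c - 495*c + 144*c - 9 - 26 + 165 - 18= 80*c^3 - 172*c^2 - 410*c + 112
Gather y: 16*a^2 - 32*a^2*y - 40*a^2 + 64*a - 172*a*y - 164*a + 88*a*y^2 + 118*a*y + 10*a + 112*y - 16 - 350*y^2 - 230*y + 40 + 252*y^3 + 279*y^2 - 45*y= -24*a^2 - 90*a + 252*y^3 + y^2*(88*a - 71) + y*(-32*a^2 - 54*a - 163) + 24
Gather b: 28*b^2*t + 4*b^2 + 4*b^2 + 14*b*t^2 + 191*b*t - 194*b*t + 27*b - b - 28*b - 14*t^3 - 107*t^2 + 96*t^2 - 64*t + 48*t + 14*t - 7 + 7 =b^2*(28*t + 8) + b*(14*t^2 - 3*t - 2) - 14*t^3 - 11*t^2 - 2*t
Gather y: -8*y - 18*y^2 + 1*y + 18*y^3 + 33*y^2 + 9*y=18*y^3 + 15*y^2 + 2*y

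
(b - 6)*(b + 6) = b^2 - 36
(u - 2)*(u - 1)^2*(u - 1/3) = u^4 - 13*u^3/3 + 19*u^2/3 - 11*u/3 + 2/3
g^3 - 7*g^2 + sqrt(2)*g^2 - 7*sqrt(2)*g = g*(g - 7)*(g + sqrt(2))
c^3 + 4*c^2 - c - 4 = (c - 1)*(c + 1)*(c + 4)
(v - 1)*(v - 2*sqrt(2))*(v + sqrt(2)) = v^3 - sqrt(2)*v^2 - v^2 - 4*v + sqrt(2)*v + 4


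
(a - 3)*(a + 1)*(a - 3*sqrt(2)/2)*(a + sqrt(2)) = a^4 - 2*a^3 - sqrt(2)*a^3/2 - 6*a^2 + sqrt(2)*a^2 + 3*sqrt(2)*a/2 + 6*a + 9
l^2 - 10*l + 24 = (l - 6)*(l - 4)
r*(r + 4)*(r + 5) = r^3 + 9*r^2 + 20*r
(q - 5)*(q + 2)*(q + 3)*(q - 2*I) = q^4 - 2*I*q^3 - 19*q^2 - 30*q + 38*I*q + 60*I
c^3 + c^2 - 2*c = c*(c - 1)*(c + 2)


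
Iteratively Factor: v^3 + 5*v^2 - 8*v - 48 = (v + 4)*(v^2 + v - 12) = (v + 4)^2*(v - 3)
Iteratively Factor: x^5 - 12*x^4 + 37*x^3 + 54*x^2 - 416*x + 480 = (x - 5)*(x^4 - 7*x^3 + 2*x^2 + 64*x - 96) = (x - 5)*(x - 2)*(x^3 - 5*x^2 - 8*x + 48) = (x - 5)*(x - 4)*(x - 2)*(x^2 - x - 12) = (x - 5)*(x - 4)*(x - 2)*(x + 3)*(x - 4)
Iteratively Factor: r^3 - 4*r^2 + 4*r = (r - 2)*(r^2 - 2*r) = r*(r - 2)*(r - 2)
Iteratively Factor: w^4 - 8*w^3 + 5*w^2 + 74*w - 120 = (w - 5)*(w^3 - 3*w^2 - 10*w + 24) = (w - 5)*(w + 3)*(w^2 - 6*w + 8) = (w - 5)*(w - 4)*(w + 3)*(w - 2)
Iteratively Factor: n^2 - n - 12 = (n + 3)*(n - 4)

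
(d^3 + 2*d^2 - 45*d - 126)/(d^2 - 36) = (d^2 - 4*d - 21)/(d - 6)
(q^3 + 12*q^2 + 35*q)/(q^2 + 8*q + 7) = q*(q + 5)/(q + 1)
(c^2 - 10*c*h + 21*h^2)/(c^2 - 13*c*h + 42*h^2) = (c - 3*h)/(c - 6*h)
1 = 1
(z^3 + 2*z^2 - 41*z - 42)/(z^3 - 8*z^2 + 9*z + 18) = (z + 7)/(z - 3)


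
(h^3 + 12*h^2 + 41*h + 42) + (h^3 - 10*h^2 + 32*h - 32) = 2*h^3 + 2*h^2 + 73*h + 10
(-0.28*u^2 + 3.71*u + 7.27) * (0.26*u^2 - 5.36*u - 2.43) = -0.0728*u^4 + 2.4654*u^3 - 17.315*u^2 - 47.9825*u - 17.6661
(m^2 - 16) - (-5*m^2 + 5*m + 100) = 6*m^2 - 5*m - 116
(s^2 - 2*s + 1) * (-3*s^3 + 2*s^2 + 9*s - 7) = -3*s^5 + 8*s^4 + 2*s^3 - 23*s^2 + 23*s - 7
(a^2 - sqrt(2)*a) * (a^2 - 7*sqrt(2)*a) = a^4 - 8*sqrt(2)*a^3 + 14*a^2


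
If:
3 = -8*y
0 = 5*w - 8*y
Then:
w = -3/5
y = -3/8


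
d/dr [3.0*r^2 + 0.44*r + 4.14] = 6.0*r + 0.44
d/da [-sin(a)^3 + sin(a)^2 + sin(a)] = (-3*sin(a)^2 + 2*sin(a) + 1)*cos(a)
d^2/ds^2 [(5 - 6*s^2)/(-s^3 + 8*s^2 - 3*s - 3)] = 2*(6*s^6 - 84*s^4 + 338*s^3 - 573*s^2 + 405*s - 111)/(s^9 - 24*s^8 + 201*s^7 - 647*s^6 + 459*s^5 + 414*s^4 - 378*s^3 - 135*s^2 + 81*s + 27)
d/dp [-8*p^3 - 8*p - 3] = -24*p^2 - 8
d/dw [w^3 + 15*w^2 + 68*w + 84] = 3*w^2 + 30*w + 68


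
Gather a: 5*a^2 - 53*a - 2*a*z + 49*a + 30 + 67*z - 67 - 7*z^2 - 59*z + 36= 5*a^2 + a*(-2*z - 4) - 7*z^2 + 8*z - 1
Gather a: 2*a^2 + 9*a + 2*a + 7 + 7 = 2*a^2 + 11*a + 14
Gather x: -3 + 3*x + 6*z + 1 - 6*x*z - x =x*(2 - 6*z) + 6*z - 2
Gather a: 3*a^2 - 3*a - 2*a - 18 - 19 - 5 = 3*a^2 - 5*a - 42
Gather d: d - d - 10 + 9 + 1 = 0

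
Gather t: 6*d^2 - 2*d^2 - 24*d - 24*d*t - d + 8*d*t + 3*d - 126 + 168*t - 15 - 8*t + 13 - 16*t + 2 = 4*d^2 - 22*d + t*(144 - 16*d) - 126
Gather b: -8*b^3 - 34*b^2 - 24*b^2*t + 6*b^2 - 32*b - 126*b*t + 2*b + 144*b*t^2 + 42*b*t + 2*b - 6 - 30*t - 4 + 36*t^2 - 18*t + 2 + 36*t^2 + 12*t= -8*b^3 + b^2*(-24*t - 28) + b*(144*t^2 - 84*t - 28) + 72*t^2 - 36*t - 8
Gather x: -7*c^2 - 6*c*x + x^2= -7*c^2 - 6*c*x + x^2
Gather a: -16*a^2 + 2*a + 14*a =-16*a^2 + 16*a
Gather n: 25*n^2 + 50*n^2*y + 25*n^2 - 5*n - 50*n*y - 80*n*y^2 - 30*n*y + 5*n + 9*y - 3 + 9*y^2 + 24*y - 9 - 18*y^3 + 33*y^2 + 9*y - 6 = n^2*(50*y + 50) + n*(-80*y^2 - 80*y) - 18*y^3 + 42*y^2 + 42*y - 18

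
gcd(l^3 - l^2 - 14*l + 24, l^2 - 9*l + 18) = l - 3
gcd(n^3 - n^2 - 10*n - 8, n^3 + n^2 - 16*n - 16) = n^2 - 3*n - 4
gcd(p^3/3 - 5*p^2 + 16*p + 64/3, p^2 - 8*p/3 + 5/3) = 1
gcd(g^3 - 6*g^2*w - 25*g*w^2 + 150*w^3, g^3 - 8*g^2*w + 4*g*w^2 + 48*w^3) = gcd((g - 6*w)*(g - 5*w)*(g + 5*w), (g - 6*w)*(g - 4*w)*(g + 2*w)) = -g + 6*w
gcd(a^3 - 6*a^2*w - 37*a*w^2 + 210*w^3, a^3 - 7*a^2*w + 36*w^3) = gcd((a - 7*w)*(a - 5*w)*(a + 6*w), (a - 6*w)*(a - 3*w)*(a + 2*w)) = 1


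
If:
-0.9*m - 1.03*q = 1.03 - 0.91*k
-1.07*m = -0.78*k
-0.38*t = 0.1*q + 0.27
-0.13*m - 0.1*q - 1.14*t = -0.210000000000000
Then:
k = 18.04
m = 13.15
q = 3.45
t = -1.62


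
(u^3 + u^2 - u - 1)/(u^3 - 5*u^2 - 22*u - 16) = (u^2 - 1)/(u^2 - 6*u - 16)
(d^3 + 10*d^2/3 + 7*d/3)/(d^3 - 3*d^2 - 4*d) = (d + 7/3)/(d - 4)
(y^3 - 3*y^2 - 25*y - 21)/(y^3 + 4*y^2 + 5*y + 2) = (y^2 - 4*y - 21)/(y^2 + 3*y + 2)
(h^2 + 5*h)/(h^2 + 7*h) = (h + 5)/(h + 7)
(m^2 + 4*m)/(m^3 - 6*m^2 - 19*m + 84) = m/(m^2 - 10*m + 21)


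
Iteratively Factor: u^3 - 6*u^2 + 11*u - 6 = (u - 1)*(u^2 - 5*u + 6) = (u - 3)*(u - 1)*(u - 2)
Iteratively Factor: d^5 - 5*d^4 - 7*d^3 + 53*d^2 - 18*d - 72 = (d - 4)*(d^4 - d^3 - 11*d^2 + 9*d + 18) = (d - 4)*(d + 3)*(d^3 - 4*d^2 + d + 6) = (d - 4)*(d + 1)*(d + 3)*(d^2 - 5*d + 6) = (d - 4)*(d - 3)*(d + 1)*(d + 3)*(d - 2)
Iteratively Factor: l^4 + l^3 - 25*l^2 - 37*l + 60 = (l + 4)*(l^3 - 3*l^2 - 13*l + 15) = (l - 5)*(l + 4)*(l^2 + 2*l - 3) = (l - 5)*(l + 3)*(l + 4)*(l - 1)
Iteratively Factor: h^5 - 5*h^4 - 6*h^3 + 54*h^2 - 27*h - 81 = (h + 1)*(h^4 - 6*h^3 + 54*h - 81) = (h - 3)*(h + 1)*(h^3 - 3*h^2 - 9*h + 27) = (h - 3)^2*(h + 1)*(h^2 - 9) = (h - 3)^3*(h + 1)*(h + 3)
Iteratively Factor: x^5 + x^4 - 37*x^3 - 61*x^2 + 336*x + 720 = (x + 3)*(x^4 - 2*x^3 - 31*x^2 + 32*x + 240) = (x - 4)*(x + 3)*(x^3 + 2*x^2 - 23*x - 60) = (x - 5)*(x - 4)*(x + 3)*(x^2 + 7*x + 12) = (x - 5)*(x - 4)*(x + 3)^2*(x + 4)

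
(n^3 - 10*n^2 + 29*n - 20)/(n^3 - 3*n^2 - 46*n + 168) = (n^2 - 6*n + 5)/(n^2 + n - 42)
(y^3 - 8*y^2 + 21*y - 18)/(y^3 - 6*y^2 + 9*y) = (y - 2)/y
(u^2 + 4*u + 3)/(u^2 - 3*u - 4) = (u + 3)/(u - 4)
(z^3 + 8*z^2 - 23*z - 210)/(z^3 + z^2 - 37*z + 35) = (z + 6)/(z - 1)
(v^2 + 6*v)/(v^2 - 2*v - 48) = v/(v - 8)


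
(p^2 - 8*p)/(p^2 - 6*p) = (p - 8)/(p - 6)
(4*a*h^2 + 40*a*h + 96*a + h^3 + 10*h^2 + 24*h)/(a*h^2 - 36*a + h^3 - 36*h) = (4*a*h + 16*a + h^2 + 4*h)/(a*h - 6*a + h^2 - 6*h)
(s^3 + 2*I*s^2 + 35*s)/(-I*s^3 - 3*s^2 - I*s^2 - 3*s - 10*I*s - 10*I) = s*(I*s - 7)/(s^2 + s*(1 + 2*I) + 2*I)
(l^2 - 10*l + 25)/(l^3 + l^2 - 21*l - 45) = (l - 5)/(l^2 + 6*l + 9)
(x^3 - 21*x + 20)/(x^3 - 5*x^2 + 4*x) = (x + 5)/x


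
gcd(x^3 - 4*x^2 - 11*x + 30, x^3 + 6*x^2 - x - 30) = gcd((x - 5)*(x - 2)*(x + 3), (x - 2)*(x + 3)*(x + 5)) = x^2 + x - 6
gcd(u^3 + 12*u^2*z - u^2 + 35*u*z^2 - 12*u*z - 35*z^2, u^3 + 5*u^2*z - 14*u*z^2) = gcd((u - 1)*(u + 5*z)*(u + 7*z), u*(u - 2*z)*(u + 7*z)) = u + 7*z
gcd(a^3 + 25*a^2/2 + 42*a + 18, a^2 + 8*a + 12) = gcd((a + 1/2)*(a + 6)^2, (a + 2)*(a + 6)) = a + 6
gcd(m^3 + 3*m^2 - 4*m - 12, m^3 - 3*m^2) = 1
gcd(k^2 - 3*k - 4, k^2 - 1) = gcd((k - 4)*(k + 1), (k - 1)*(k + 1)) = k + 1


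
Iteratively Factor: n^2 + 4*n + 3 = (n + 1)*(n + 3)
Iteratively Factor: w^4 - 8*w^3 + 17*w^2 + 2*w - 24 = (w - 3)*(w^3 - 5*w^2 + 2*w + 8) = (w - 4)*(w - 3)*(w^2 - w - 2) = (w - 4)*(w - 3)*(w - 2)*(w + 1)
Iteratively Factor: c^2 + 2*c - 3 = (c - 1)*(c + 3)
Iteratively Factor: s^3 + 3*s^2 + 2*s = (s + 2)*(s^2 + s) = s*(s + 2)*(s + 1)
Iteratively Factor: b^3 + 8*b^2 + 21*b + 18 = (b + 3)*(b^2 + 5*b + 6) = (b + 3)^2*(b + 2)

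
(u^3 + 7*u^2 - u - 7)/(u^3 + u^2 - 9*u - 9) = (u^2 + 6*u - 7)/(u^2 - 9)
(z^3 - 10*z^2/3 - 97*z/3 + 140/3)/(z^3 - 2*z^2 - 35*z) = (z - 4/3)/z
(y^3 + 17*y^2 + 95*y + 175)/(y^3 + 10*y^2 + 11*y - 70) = (y + 5)/(y - 2)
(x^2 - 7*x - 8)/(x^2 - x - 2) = (x - 8)/(x - 2)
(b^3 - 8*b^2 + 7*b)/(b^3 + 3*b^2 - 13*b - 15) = b*(b^2 - 8*b + 7)/(b^3 + 3*b^2 - 13*b - 15)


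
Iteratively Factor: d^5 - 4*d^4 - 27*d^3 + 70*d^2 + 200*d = (d - 5)*(d^4 + d^3 - 22*d^2 - 40*d) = (d - 5)*(d + 2)*(d^3 - d^2 - 20*d) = (d - 5)^2*(d + 2)*(d^2 + 4*d) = d*(d - 5)^2*(d + 2)*(d + 4)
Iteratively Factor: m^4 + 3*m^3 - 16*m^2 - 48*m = (m + 4)*(m^3 - m^2 - 12*m) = (m + 3)*(m + 4)*(m^2 - 4*m) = m*(m + 3)*(m + 4)*(m - 4)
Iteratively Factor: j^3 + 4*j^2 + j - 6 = (j + 3)*(j^2 + j - 2) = (j - 1)*(j + 3)*(j + 2)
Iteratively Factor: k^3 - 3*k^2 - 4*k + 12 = (k - 3)*(k^2 - 4) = (k - 3)*(k - 2)*(k + 2)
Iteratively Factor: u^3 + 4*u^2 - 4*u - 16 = (u + 2)*(u^2 + 2*u - 8) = (u + 2)*(u + 4)*(u - 2)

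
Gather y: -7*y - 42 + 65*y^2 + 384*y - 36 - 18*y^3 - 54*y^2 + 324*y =-18*y^3 + 11*y^2 + 701*y - 78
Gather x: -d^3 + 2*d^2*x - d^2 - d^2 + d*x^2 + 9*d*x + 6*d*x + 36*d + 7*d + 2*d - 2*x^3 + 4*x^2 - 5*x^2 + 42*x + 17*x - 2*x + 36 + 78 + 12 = -d^3 - 2*d^2 + 45*d - 2*x^3 + x^2*(d - 1) + x*(2*d^2 + 15*d + 57) + 126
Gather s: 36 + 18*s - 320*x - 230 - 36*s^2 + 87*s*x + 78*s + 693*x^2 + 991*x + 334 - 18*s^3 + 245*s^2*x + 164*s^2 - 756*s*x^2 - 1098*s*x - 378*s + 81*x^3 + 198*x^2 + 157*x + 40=-18*s^3 + s^2*(245*x + 128) + s*(-756*x^2 - 1011*x - 282) + 81*x^3 + 891*x^2 + 828*x + 180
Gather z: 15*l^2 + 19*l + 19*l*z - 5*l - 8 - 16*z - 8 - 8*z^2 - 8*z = 15*l^2 + 14*l - 8*z^2 + z*(19*l - 24) - 16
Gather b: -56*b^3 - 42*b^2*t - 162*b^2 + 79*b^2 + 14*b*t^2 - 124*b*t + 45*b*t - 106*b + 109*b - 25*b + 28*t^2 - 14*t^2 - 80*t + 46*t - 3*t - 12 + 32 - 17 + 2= -56*b^3 + b^2*(-42*t - 83) + b*(14*t^2 - 79*t - 22) + 14*t^2 - 37*t + 5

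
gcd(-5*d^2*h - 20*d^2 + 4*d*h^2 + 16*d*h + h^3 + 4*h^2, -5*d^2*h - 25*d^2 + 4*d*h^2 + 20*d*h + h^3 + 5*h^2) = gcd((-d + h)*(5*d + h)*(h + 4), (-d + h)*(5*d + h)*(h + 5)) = 5*d^2 - 4*d*h - h^2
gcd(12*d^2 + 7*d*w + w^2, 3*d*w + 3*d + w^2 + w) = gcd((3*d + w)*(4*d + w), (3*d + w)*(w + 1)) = 3*d + w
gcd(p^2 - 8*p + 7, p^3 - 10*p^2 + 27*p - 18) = p - 1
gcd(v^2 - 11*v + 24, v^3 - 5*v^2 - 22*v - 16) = v - 8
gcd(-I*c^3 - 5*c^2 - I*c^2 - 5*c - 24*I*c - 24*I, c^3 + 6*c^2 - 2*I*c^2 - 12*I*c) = 1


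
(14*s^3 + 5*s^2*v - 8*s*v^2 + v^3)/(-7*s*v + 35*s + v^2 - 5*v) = (-2*s^2 - s*v + v^2)/(v - 5)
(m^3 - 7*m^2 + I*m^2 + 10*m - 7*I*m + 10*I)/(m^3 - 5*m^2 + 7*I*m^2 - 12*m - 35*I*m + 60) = (m^2 + m*(-2 + I) - 2*I)/(m^2 + 7*I*m - 12)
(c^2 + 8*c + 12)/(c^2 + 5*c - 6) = (c + 2)/(c - 1)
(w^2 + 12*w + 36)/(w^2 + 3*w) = (w^2 + 12*w + 36)/(w*(w + 3))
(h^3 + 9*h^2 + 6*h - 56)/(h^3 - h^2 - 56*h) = (h^2 + 2*h - 8)/(h*(h - 8))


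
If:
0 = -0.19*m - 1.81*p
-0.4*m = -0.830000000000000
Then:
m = 2.08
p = -0.22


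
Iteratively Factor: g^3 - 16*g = (g)*(g^2 - 16) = g*(g + 4)*(g - 4)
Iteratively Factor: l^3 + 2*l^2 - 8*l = (l - 2)*(l^2 + 4*l) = (l - 2)*(l + 4)*(l)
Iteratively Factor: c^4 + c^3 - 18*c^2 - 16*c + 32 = (c - 1)*(c^3 + 2*c^2 - 16*c - 32) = (c - 1)*(c + 4)*(c^2 - 2*c - 8) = (c - 1)*(c + 2)*(c + 4)*(c - 4)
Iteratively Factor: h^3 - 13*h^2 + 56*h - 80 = (h - 5)*(h^2 - 8*h + 16) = (h - 5)*(h - 4)*(h - 4)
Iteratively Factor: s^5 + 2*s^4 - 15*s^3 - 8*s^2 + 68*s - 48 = (s - 1)*(s^4 + 3*s^3 - 12*s^2 - 20*s + 48) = (s - 1)*(s + 4)*(s^3 - s^2 - 8*s + 12) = (s - 2)*(s - 1)*(s + 4)*(s^2 + s - 6) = (s - 2)^2*(s - 1)*(s + 4)*(s + 3)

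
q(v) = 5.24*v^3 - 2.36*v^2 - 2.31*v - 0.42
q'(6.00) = 535.29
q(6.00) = 1032.60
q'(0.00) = -2.31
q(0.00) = -0.42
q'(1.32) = 18.85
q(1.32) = 4.47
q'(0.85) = 5.04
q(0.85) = -0.87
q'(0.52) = -0.51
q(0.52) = -1.52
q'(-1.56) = 43.31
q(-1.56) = -22.45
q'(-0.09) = -1.76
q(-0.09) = -0.24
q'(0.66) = 1.42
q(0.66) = -1.47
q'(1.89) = 44.92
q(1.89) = 22.16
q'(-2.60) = 116.23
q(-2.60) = -102.47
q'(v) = 15.72*v^2 - 4.72*v - 2.31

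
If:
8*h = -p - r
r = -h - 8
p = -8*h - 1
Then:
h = -9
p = 71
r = 1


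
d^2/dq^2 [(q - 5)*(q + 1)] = 2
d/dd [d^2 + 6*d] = 2*d + 6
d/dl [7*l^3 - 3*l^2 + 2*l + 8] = 21*l^2 - 6*l + 2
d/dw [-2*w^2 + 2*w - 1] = 2 - 4*w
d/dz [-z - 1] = -1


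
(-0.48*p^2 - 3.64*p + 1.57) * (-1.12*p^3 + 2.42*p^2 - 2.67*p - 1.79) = 0.5376*p^5 + 2.9152*p^4 - 9.2856*p^3 + 14.3774*p^2 + 2.3237*p - 2.8103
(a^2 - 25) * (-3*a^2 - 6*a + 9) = -3*a^4 - 6*a^3 + 84*a^2 + 150*a - 225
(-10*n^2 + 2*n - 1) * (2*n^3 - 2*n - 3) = -20*n^5 + 4*n^4 + 18*n^3 + 26*n^2 - 4*n + 3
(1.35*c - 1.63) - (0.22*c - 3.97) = 1.13*c + 2.34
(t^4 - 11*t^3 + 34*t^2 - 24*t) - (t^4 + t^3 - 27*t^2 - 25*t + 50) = -12*t^3 + 61*t^2 + t - 50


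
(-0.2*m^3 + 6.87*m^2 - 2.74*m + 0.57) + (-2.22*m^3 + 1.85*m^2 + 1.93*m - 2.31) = -2.42*m^3 + 8.72*m^2 - 0.81*m - 1.74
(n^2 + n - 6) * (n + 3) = n^3 + 4*n^2 - 3*n - 18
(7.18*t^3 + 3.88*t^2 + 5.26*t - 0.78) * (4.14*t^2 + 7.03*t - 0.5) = 29.7252*t^5 + 66.5386*t^4 + 45.4628*t^3 + 31.8086*t^2 - 8.1134*t + 0.39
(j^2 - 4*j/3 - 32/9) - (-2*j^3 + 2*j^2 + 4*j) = 2*j^3 - j^2 - 16*j/3 - 32/9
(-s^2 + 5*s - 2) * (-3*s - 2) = 3*s^3 - 13*s^2 - 4*s + 4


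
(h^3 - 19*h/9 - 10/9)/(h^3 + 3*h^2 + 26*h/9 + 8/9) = (3*h - 5)/(3*h + 4)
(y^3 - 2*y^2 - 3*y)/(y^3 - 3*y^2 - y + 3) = y/(y - 1)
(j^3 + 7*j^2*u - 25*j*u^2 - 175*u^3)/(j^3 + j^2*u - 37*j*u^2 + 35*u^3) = (-j - 5*u)/(-j + u)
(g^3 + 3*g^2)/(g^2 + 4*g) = g*(g + 3)/(g + 4)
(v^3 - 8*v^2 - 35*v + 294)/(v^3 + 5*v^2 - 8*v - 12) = (v^2 - 14*v + 49)/(v^2 - v - 2)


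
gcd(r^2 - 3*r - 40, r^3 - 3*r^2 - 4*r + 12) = 1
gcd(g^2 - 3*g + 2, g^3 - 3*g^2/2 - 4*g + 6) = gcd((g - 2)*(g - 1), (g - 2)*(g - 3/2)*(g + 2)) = g - 2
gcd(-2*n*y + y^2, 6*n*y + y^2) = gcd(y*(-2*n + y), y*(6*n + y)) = y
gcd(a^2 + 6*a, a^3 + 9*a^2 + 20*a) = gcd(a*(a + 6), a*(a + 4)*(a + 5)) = a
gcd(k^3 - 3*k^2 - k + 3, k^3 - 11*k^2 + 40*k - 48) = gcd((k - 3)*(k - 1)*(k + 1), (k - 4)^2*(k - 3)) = k - 3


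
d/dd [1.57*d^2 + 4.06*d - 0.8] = 3.14*d + 4.06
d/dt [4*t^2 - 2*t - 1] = 8*t - 2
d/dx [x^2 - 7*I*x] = 2*x - 7*I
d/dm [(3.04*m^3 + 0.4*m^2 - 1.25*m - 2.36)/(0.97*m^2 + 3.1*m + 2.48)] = (2.9488*m^4 + 18.848*m^3 + 25.0701*m^2 + 6.5624*m + 4.216)/(0.9409*m^4 + 6.014*m^3 + 14.4212*m^2 + 15.376*m + 6.1504)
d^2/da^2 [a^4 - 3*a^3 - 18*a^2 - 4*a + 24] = 12*a^2 - 18*a - 36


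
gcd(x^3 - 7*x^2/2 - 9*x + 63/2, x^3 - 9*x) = x^2 - 9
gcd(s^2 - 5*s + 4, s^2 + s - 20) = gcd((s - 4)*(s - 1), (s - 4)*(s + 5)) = s - 4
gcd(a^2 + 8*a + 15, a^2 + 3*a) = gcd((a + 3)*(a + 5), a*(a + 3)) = a + 3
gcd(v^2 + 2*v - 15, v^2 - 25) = v + 5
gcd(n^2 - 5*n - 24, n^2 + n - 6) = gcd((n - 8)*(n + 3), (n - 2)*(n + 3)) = n + 3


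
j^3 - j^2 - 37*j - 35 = (j - 7)*(j + 1)*(j + 5)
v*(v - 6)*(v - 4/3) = v^3 - 22*v^2/3 + 8*v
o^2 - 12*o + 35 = (o - 7)*(o - 5)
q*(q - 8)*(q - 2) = q^3 - 10*q^2 + 16*q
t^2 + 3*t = t*(t + 3)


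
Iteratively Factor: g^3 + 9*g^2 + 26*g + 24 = (g + 2)*(g^2 + 7*g + 12) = (g + 2)*(g + 3)*(g + 4)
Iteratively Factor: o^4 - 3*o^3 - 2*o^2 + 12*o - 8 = (o - 2)*(o^3 - o^2 - 4*o + 4) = (o - 2)*(o + 2)*(o^2 - 3*o + 2) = (o - 2)^2*(o + 2)*(o - 1)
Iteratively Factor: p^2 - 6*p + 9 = (p - 3)*(p - 3)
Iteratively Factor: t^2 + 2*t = (t + 2)*(t)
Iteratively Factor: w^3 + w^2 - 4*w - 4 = (w - 2)*(w^2 + 3*w + 2) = (w - 2)*(w + 2)*(w + 1)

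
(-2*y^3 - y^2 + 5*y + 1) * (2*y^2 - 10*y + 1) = -4*y^5 + 18*y^4 + 18*y^3 - 49*y^2 - 5*y + 1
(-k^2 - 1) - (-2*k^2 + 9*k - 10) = k^2 - 9*k + 9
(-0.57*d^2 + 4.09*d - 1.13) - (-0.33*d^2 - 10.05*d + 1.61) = -0.24*d^2 + 14.14*d - 2.74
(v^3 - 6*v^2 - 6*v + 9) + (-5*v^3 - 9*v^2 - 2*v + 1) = -4*v^3 - 15*v^2 - 8*v + 10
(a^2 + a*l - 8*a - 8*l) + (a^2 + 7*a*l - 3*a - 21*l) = 2*a^2 + 8*a*l - 11*a - 29*l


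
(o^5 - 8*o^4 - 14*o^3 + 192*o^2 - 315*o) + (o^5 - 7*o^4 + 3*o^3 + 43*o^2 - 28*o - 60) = 2*o^5 - 15*o^4 - 11*o^3 + 235*o^2 - 343*o - 60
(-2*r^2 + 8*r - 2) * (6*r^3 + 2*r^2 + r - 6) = -12*r^5 + 44*r^4 + 2*r^3 + 16*r^2 - 50*r + 12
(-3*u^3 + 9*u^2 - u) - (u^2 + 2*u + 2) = -3*u^3 + 8*u^2 - 3*u - 2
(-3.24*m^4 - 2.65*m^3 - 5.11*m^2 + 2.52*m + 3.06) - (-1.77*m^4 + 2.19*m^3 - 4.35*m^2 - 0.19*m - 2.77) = -1.47*m^4 - 4.84*m^3 - 0.760000000000001*m^2 + 2.71*m + 5.83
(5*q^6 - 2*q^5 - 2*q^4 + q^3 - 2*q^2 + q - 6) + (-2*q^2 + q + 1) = 5*q^6 - 2*q^5 - 2*q^4 + q^3 - 4*q^2 + 2*q - 5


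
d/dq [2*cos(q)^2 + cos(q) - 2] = -(4*cos(q) + 1)*sin(q)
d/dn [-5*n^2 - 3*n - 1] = -10*n - 3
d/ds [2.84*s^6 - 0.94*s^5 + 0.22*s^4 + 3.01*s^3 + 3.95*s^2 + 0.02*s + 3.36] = 17.04*s^5 - 4.7*s^4 + 0.88*s^3 + 9.03*s^2 + 7.9*s + 0.02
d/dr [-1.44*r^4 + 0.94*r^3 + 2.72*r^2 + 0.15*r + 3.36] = -5.76*r^3 + 2.82*r^2 + 5.44*r + 0.15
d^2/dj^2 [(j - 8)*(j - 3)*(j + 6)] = 6*j - 10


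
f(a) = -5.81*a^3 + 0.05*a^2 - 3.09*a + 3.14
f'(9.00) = -1414.02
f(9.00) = -4256.11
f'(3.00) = -159.66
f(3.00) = -162.55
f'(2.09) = -79.02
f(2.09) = -56.14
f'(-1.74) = -56.04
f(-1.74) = 39.28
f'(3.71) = -242.63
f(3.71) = -304.32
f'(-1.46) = -40.39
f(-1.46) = 25.84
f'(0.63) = -9.94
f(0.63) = -0.24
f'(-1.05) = -22.41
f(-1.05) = 13.17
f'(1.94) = -68.50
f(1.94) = -45.09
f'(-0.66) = -10.75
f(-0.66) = 6.87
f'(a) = -17.43*a^2 + 0.1*a - 3.09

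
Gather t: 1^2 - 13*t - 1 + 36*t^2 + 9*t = 36*t^2 - 4*t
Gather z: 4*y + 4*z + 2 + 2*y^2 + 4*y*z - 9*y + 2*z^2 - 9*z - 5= 2*y^2 - 5*y + 2*z^2 + z*(4*y - 5) - 3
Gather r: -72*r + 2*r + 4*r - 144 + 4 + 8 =-66*r - 132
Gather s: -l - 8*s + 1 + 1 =-l - 8*s + 2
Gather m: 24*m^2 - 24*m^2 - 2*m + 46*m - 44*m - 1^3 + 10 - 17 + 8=0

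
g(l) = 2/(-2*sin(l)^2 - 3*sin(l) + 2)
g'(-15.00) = -0.06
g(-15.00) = 0.64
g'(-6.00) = 7.82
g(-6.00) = 1.99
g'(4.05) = 0.02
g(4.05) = 0.64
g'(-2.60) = -0.18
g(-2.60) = 0.66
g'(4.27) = 0.06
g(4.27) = 0.65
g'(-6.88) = 0.13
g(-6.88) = 0.65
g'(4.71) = 0.00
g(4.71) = 0.67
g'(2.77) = -19.82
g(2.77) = 3.09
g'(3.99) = 0.00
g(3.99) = 0.64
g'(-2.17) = 0.04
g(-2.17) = 0.64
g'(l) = 2*(4*sin(l)*cos(l) + 3*cos(l))/(-2*sin(l)^2 - 3*sin(l) + 2)^2 = 2*(4*sin(l) + 3)*cos(l)/(2*sin(l)^2 + 3*sin(l) - 2)^2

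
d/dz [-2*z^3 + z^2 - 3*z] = -6*z^2 + 2*z - 3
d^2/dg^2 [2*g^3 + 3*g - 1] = 12*g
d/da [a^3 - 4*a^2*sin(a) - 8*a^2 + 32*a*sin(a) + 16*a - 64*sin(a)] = -4*a^2*cos(a) + 3*a^2 - 8*a*sin(a) + 32*a*cos(a) - 16*a + 32*sin(a) - 64*cos(a) + 16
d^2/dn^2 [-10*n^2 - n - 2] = -20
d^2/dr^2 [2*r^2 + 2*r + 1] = 4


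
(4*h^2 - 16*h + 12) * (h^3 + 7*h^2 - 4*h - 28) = 4*h^5 + 12*h^4 - 116*h^3 + 36*h^2 + 400*h - 336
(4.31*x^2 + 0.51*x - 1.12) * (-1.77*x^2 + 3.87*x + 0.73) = -7.6287*x^4 + 15.777*x^3 + 7.1024*x^2 - 3.9621*x - 0.8176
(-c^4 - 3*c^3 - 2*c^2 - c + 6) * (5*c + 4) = -5*c^5 - 19*c^4 - 22*c^3 - 13*c^2 + 26*c + 24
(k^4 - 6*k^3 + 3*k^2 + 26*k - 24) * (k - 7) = k^5 - 13*k^4 + 45*k^3 + 5*k^2 - 206*k + 168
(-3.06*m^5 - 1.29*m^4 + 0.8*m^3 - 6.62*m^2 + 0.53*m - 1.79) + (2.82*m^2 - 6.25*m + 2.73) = -3.06*m^5 - 1.29*m^4 + 0.8*m^3 - 3.8*m^2 - 5.72*m + 0.94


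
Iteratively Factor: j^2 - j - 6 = (j - 3)*(j + 2)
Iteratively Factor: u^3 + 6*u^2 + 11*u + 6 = (u + 1)*(u^2 + 5*u + 6) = (u + 1)*(u + 3)*(u + 2)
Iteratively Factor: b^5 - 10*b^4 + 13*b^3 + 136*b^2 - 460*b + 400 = (b - 5)*(b^4 - 5*b^3 - 12*b^2 + 76*b - 80) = (b - 5)*(b + 4)*(b^3 - 9*b^2 + 24*b - 20) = (b - 5)^2*(b + 4)*(b^2 - 4*b + 4) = (b - 5)^2*(b - 2)*(b + 4)*(b - 2)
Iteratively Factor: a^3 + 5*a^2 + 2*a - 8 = (a - 1)*(a^2 + 6*a + 8) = (a - 1)*(a + 4)*(a + 2)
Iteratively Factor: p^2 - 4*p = (p - 4)*(p)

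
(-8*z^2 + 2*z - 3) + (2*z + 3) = -8*z^2 + 4*z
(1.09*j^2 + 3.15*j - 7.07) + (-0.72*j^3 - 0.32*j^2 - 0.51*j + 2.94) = -0.72*j^3 + 0.77*j^2 + 2.64*j - 4.13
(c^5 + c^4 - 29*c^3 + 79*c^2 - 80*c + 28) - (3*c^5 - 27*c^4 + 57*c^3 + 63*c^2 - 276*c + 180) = -2*c^5 + 28*c^4 - 86*c^3 + 16*c^2 + 196*c - 152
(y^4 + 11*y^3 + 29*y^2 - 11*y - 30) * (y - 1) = y^5 + 10*y^4 + 18*y^3 - 40*y^2 - 19*y + 30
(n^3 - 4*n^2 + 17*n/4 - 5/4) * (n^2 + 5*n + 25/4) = n^5 + n^4 - 19*n^3/2 - 5*n^2 + 325*n/16 - 125/16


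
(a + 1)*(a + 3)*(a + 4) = a^3 + 8*a^2 + 19*a + 12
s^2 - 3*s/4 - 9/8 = (s - 3/2)*(s + 3/4)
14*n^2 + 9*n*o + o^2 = (2*n + o)*(7*n + o)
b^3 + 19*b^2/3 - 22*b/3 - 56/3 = (b - 2)*(b + 4/3)*(b + 7)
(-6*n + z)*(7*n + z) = -42*n^2 + n*z + z^2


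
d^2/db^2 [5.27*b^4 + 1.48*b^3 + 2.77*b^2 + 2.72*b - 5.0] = 63.24*b^2 + 8.88*b + 5.54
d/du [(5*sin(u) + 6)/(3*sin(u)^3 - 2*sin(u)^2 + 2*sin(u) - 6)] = (-30*sin(u)^3 - 44*sin(u)^2 + 24*sin(u) - 42)*cos(u)/(3*sin(u)^3 - 2*sin(u)^2 + 2*sin(u) - 6)^2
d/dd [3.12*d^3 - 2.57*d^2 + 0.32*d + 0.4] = 9.36*d^2 - 5.14*d + 0.32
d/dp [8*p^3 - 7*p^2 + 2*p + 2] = 24*p^2 - 14*p + 2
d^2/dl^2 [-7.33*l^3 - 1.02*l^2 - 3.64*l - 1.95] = -43.98*l - 2.04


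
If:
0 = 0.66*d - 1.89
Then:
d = 2.86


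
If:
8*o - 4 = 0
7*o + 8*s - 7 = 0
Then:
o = 1/2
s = 7/16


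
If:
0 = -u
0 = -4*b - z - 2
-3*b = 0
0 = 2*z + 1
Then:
No Solution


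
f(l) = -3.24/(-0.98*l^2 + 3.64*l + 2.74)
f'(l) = -3.24*(1.96*l - 3.64)/(-0.98*l^2 + 3.64*l + 2.74)^2 = (11.7936 - 6.3504*l)/(-0.98*l^2 + 3.64*l + 2.74)^2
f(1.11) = -0.58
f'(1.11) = 0.15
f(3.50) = -0.93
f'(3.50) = -0.86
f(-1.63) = 0.56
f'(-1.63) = 0.66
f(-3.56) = 0.14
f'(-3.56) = 0.07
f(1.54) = -0.54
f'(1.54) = 0.06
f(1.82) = -0.53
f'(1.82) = 0.01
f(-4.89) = 0.08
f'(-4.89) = 0.03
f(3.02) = -0.68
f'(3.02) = -0.32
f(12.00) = 0.03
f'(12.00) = -0.01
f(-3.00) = 0.19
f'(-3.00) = 0.11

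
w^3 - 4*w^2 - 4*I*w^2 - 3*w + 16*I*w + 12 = (w - 4)*(w - 3*I)*(w - I)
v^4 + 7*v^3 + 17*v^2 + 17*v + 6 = (v + 1)^2*(v + 2)*(v + 3)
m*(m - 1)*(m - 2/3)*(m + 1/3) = m^4 - 4*m^3/3 + m^2/9 + 2*m/9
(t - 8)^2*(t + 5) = t^3 - 11*t^2 - 16*t + 320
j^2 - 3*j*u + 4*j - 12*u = (j + 4)*(j - 3*u)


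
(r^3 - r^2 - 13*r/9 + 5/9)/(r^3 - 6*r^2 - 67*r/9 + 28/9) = (3*r^2 - 2*r - 5)/(3*r^2 - 17*r - 28)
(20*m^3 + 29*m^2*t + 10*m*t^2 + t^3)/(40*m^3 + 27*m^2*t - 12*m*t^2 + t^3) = (20*m^2 + 9*m*t + t^2)/(40*m^2 - 13*m*t + t^2)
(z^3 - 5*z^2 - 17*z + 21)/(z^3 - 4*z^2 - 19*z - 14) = (z^2 + 2*z - 3)/(z^2 + 3*z + 2)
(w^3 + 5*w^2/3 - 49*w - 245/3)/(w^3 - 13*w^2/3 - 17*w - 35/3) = (w + 7)/(w + 1)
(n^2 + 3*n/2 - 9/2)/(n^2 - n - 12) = (n - 3/2)/(n - 4)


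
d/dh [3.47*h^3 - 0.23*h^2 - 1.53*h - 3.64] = 10.41*h^2 - 0.46*h - 1.53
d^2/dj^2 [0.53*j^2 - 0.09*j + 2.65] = 1.06000000000000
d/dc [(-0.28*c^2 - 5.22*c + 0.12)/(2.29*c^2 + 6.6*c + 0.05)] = (10.1058*c^2 - 0.577599999999997*c - 1.053)/(5.2441*c^4 + 30.228*c^3 + 43.789*c^2 + 0.66*c + 0.0025)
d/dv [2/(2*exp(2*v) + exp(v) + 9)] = (-8*exp(v) - 2)*exp(v)/(2*exp(2*v) + exp(v) + 9)^2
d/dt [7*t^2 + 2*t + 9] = 14*t + 2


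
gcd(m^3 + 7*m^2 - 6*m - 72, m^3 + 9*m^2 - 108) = m^2 + 3*m - 18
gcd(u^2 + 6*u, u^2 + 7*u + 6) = u + 6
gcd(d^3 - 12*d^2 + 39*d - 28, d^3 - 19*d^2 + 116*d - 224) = d^2 - 11*d + 28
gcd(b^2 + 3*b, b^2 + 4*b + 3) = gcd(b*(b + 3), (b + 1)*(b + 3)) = b + 3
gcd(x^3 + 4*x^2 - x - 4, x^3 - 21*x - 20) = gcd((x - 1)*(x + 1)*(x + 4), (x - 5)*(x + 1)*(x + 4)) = x^2 + 5*x + 4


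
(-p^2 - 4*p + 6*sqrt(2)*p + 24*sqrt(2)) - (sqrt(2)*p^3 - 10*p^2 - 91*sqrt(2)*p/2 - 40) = -sqrt(2)*p^3 + 9*p^2 - 4*p + 103*sqrt(2)*p/2 + 24*sqrt(2) + 40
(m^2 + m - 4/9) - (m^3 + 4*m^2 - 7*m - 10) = -m^3 - 3*m^2 + 8*m + 86/9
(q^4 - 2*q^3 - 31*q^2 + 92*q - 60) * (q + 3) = q^5 + q^4 - 37*q^3 - q^2 + 216*q - 180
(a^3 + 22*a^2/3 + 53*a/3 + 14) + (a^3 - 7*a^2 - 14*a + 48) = 2*a^3 + a^2/3 + 11*a/3 + 62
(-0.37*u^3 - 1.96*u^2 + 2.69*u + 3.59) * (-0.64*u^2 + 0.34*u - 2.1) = 0.2368*u^5 + 1.1286*u^4 - 1.611*u^3 + 2.733*u^2 - 4.4284*u - 7.539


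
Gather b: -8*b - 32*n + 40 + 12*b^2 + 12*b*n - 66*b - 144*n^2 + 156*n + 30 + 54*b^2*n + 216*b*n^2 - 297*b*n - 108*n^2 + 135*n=b^2*(54*n + 12) + b*(216*n^2 - 285*n - 74) - 252*n^2 + 259*n + 70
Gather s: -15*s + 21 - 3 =18 - 15*s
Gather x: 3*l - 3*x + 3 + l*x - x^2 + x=3*l - x^2 + x*(l - 2) + 3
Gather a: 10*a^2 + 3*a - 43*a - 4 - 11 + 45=10*a^2 - 40*a + 30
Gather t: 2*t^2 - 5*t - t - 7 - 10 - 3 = 2*t^2 - 6*t - 20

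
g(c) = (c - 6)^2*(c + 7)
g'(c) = (c - 6)^2 + (c + 7)*(2*c - 12)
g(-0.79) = 286.31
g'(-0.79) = -38.23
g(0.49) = 227.40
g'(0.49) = -52.18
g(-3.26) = 320.70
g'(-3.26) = 16.48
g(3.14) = 82.94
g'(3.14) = -49.82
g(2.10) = 138.41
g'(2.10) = -55.77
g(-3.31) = 319.83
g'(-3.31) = 17.97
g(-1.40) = 306.66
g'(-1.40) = -28.12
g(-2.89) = 324.82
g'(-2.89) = 5.96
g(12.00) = 684.00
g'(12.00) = 264.00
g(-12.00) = -1620.00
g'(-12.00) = 504.00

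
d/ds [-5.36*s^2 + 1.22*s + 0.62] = 1.22 - 10.72*s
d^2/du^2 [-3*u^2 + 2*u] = -6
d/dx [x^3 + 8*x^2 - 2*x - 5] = 3*x^2 + 16*x - 2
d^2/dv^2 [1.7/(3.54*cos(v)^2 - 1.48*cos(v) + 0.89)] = (-85.21488*(1 - cos(v)^2)^2 + 71.25312*cos(v)^3 - 24.90704*cos(v)^2 - 89.07898*cos(v) - 11.1333*cos(3*v) + 81.9502)/(3.54*cos(v)^2 - 1.48*cos(v) + 0.89)^3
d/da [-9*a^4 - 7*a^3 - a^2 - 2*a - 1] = -36*a^3 - 21*a^2 - 2*a - 2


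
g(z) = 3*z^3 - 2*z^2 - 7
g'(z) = 9*z^2 - 4*z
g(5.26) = 374.26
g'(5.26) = 227.97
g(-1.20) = -15.06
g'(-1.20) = 17.76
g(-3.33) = -139.96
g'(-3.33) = 113.12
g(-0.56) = -8.15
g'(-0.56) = 5.06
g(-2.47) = -64.41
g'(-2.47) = 64.79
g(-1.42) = -19.62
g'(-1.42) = 23.83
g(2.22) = 15.97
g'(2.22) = 35.48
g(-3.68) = -183.59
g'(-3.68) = 136.60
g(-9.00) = -2356.00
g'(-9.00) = 765.00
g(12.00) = 4889.00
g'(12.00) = 1248.00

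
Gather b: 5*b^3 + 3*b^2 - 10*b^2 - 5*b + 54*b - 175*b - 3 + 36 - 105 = 5*b^3 - 7*b^2 - 126*b - 72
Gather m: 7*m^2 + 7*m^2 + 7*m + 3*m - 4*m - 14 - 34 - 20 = 14*m^2 + 6*m - 68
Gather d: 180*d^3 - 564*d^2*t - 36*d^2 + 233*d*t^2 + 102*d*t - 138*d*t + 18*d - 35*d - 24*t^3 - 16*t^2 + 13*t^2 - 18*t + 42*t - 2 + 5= 180*d^3 + d^2*(-564*t - 36) + d*(233*t^2 - 36*t - 17) - 24*t^3 - 3*t^2 + 24*t + 3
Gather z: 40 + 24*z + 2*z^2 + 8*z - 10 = 2*z^2 + 32*z + 30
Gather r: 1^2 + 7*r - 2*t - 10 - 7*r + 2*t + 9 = 0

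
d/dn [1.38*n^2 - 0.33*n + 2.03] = 2.76*n - 0.33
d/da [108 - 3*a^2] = -6*a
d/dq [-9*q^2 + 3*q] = 3 - 18*q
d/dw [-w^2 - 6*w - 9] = -2*w - 6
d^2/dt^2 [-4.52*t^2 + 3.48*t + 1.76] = -9.04000000000000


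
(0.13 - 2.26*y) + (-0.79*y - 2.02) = -3.05*y - 1.89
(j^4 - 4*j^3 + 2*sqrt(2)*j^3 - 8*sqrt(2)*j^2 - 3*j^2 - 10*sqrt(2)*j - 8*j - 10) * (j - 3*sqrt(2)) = j^5 - 4*j^4 - sqrt(2)*j^4 - 15*j^3 + 4*sqrt(2)*j^3 - sqrt(2)*j^2 + 40*j^2 + 24*sqrt(2)*j + 50*j + 30*sqrt(2)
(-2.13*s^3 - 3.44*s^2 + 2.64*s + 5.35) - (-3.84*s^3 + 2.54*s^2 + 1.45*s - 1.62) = 1.71*s^3 - 5.98*s^2 + 1.19*s + 6.97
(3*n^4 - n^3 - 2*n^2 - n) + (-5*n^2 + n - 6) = 3*n^4 - n^3 - 7*n^2 - 6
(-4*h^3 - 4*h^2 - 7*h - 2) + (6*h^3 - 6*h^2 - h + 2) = 2*h^3 - 10*h^2 - 8*h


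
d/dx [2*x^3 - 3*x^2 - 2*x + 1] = 6*x^2 - 6*x - 2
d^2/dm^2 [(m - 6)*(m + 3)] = 2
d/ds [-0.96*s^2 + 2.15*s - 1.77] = 2.15 - 1.92*s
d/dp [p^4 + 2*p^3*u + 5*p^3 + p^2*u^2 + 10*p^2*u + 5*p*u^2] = 4*p^3 + 6*p^2*u + 15*p^2 + 2*p*u^2 + 20*p*u + 5*u^2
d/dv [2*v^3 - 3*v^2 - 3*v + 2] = 6*v^2 - 6*v - 3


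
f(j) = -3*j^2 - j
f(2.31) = -18.32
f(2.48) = -20.93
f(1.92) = -12.98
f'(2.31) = -14.86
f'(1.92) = -12.52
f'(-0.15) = -0.10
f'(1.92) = -12.52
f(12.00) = -444.00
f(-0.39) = -0.07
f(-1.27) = -3.57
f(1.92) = -12.98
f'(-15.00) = 89.00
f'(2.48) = -15.88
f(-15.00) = -660.00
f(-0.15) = 0.08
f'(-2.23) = 12.38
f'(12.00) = -73.00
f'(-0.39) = 1.34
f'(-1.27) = 6.62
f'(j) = -6*j - 1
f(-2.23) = -12.69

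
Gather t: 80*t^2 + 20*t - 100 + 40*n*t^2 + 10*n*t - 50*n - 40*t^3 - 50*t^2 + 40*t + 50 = -50*n - 40*t^3 + t^2*(40*n + 30) + t*(10*n + 60) - 50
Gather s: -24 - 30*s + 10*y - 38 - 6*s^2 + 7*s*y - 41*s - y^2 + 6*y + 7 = -6*s^2 + s*(7*y - 71) - y^2 + 16*y - 55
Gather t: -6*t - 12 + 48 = 36 - 6*t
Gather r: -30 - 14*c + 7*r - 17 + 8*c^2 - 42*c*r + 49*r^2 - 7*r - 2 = 8*c^2 - 42*c*r - 14*c + 49*r^2 - 49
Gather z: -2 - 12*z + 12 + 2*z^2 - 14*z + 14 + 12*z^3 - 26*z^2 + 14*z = 12*z^3 - 24*z^2 - 12*z + 24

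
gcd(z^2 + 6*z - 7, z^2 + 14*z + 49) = z + 7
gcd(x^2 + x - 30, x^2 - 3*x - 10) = x - 5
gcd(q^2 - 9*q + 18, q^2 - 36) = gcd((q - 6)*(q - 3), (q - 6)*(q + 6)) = q - 6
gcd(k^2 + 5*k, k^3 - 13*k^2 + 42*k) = k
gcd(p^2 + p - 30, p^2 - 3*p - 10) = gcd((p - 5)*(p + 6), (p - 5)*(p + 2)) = p - 5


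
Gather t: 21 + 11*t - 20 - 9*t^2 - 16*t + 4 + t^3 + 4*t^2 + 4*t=t^3 - 5*t^2 - t + 5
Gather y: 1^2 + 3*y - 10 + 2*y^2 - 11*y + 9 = 2*y^2 - 8*y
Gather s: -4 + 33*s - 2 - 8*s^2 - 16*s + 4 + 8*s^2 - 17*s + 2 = 0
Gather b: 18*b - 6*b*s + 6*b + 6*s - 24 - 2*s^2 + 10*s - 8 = b*(24 - 6*s) - 2*s^2 + 16*s - 32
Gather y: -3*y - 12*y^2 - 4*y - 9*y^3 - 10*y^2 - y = -9*y^3 - 22*y^2 - 8*y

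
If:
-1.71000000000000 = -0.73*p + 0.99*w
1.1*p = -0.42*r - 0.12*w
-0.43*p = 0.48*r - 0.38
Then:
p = -0.15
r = 0.93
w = -1.84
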